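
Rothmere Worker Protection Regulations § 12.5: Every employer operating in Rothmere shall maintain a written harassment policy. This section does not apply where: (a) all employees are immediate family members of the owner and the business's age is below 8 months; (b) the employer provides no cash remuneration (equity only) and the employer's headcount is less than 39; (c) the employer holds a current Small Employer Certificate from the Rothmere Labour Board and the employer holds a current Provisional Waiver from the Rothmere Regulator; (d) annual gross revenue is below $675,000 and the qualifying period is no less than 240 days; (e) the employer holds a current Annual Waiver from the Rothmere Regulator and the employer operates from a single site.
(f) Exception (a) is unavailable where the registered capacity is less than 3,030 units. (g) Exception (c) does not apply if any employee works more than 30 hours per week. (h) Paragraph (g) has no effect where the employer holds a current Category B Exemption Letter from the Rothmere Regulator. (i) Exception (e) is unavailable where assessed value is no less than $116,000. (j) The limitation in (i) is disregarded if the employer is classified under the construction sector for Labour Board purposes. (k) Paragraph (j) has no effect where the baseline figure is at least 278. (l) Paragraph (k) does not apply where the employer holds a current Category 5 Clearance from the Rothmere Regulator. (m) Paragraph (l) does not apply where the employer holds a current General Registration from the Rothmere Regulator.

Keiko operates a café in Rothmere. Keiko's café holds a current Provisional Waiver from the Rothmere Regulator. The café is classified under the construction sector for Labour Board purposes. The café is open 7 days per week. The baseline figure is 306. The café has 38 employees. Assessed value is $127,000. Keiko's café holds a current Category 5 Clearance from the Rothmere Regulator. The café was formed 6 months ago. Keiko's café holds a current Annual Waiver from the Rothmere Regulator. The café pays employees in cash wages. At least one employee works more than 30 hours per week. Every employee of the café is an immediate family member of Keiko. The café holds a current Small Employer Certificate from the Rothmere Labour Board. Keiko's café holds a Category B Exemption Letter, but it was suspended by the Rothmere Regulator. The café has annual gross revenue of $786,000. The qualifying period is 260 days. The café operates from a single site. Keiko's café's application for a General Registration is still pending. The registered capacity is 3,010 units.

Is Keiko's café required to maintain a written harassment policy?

No — exception (e) applies; Keiko's café is not required to maintain a written harassment policy.

Exception (a)'s conditions are all satisfied: every employee is an immediate family member; the business's age is 6 months, below the 8 months limit. Turning to paragraph (f): (f) operates — the registered capacity is 3,010 units, less than the 3,030 units limit. Exception (a) does not apply.
Exception (b) requires that the employer provides no cash remuneration (equity only); but employees are paid cash wages, so (b) is unavailable.
All of (c)'s requirements are met (a current Small Employer Certificate is held; a current Provisional Waiver is held). However, paragraphs (g)–(h) must be considered: (g) operates — at least one employee exceeds 30 hours/week. (h) is inapplicable (no current Category B Exemption Letter is held), so (g) stands. (c) is therefore removed.
Exception (d) does not apply: annual gross revenue is $786,000, not below $675,000.
Exception (e)'s conditions are all satisfied: a current Annual Waiver is held; the employer operates from a single site. Under paragraphs (i)–(m): (i) would limit (e) — assessed value is $127,000, meeting the $116,000 threshold — but (j) sets (i) aside: (j) applies — the café is classified under the construction sector. (k) would limit (j) — the baseline figure is 306, meeting the 278 threshold — but (l) sets (k) aside: (l) operates against (k): a current Category 5 Clearance is held. (m), which would lift (l), is not engaged — there is no General Registration in force. Exception (e) stands.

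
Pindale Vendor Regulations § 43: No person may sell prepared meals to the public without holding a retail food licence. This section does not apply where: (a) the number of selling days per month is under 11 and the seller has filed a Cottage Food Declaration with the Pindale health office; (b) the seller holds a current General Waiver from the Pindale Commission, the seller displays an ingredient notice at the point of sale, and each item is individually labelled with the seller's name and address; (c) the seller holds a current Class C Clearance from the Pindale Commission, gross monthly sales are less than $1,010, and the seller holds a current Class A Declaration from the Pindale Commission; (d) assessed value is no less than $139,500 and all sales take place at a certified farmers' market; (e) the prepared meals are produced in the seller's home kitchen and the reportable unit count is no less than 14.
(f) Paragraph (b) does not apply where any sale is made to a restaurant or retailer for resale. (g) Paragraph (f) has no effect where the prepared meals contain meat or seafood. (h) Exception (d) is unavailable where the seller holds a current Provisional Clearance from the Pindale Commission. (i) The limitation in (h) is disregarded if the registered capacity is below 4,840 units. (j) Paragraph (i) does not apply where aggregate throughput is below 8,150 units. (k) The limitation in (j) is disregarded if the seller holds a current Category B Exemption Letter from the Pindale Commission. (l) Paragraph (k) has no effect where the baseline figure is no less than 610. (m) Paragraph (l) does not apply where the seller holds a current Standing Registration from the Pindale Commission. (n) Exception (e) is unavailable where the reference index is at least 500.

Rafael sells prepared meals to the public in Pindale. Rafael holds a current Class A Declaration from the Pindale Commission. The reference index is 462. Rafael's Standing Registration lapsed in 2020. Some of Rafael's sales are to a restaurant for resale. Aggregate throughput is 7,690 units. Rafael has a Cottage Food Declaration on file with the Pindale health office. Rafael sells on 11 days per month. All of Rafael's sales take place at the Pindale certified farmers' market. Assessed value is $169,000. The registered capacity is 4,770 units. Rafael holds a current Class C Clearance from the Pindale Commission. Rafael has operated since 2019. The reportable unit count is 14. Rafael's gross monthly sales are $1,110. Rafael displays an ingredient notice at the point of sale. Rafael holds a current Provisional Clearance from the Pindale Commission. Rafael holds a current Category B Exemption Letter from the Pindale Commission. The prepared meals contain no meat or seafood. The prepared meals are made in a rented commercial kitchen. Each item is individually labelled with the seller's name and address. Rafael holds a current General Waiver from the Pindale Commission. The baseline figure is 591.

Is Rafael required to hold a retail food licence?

No — exception (d) applies; Rafael is not required to hold a retail food licence.

Exception (a) fails — the number of selling days per month is 11, not under 11.
Exception (b)'s conditions are all satisfied: a current General Waiver is held; an ingredient notice is displayed; items are individually labelled. But applying paragraphs (f)–(g): (f) operates — some sales are to a restaurant for resale. (g) is not triggered (the prepared meals contain no meat or seafood), so (f) stands. So (b) is unavailable.
Exception (c) fails — gross monthly sales are $1,110, not less than $1,010.
Exception (d) is satisfied on its face — assessed value is $169,000, meeting the $139,500 threshold; all sales are at a certified farmers' market. As to paragraphs (h)–(m): (h) would limit (d) — a current Provisional Clearance is held — but (i) sets (h) aside: (i) is engaged — the registered capacity is 4,770 units, below the 4,840 units limit. (j) applies (aggregate throughput is 7,690 units, below the 8,150 units limit), but is itself disapplied by (k): (k) operates — a current Category B Exemption Letter is held. (l) is inapplicable (the baseline figure is 591, short of 610), so (k) stands. Exception (d) stands.
Exception (e) fails — the prepared meals are made in a commercial kitchen, not a home kitchen.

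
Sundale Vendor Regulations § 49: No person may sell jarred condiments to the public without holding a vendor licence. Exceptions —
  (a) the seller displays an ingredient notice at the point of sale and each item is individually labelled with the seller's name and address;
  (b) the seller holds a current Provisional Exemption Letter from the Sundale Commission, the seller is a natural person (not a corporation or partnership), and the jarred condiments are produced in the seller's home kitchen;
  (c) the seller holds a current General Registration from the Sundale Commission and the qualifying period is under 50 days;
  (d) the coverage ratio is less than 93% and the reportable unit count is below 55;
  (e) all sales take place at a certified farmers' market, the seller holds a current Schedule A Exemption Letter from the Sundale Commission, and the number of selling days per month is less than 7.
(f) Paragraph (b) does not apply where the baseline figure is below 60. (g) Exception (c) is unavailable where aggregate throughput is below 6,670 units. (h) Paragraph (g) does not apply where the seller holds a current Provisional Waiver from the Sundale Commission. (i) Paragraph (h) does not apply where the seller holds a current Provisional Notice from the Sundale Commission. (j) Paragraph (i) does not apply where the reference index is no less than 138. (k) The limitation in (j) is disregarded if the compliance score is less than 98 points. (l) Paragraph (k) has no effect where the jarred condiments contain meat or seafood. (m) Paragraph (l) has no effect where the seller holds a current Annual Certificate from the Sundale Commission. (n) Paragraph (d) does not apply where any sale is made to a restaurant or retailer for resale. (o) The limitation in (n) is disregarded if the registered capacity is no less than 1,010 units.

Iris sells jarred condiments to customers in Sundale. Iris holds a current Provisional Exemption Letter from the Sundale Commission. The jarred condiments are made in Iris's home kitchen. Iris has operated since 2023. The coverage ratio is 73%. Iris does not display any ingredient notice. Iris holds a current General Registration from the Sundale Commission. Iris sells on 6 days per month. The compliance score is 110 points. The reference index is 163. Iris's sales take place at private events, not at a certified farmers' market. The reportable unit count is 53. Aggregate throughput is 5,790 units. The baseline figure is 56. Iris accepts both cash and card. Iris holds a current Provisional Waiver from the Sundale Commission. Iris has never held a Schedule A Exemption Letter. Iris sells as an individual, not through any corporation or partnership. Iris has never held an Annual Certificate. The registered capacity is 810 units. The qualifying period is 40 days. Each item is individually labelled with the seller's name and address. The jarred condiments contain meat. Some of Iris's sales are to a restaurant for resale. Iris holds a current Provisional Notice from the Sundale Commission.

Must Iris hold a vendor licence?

Exception (a) does not apply: no ingredient notice is displayed.
Exception (b) is satisfied on its face — a current Provisional Exemption Letter is held; the seller is a natural person; the jarred condiments are home-kitchen produced. Turning to paragraph (f): (f) operates against (b): the baseline figure is 56, below the 60 limit. Exception (b) does not apply.
Exception (c) is satisfied on its face — a current General Registration is held; the qualifying period is 40 days, under the 50 days limit. Under paragraphs (g)–(m): (g) would limit (c) — aggregate throughput is 5,790 units, below the 6,670 units limit — but (h) sets (g) aside: (h) operates against (g): a current Provisional Waiver is held. (i) would limit (h) — a current Provisional Notice is held — but (j) sets (i) aside: (j) is triggered — the reference index is 163, meeting the 138 threshold. (k) is not triggered (the compliance score is 110 points, not less than 98 points), so (j) stands. Exception (c) stands.
Exception (d): the coverage ratio is 73%, less than the 93% limit; the reportable unit count is 53, below the 55 limit — every condition holds. But applying paragraphs (n)–(o): (n) operates against (d): some sales are to a restaurant for resale. (o) is not engaged (the registered capacity is 810 units, short of 1,010 units), so (n) stands. (d) is therefore removed.
Exception (e) fails — sales are at private events, not a certified farmers' market.

No — exception (c) applies; Iris is not required to hold a vendor licence.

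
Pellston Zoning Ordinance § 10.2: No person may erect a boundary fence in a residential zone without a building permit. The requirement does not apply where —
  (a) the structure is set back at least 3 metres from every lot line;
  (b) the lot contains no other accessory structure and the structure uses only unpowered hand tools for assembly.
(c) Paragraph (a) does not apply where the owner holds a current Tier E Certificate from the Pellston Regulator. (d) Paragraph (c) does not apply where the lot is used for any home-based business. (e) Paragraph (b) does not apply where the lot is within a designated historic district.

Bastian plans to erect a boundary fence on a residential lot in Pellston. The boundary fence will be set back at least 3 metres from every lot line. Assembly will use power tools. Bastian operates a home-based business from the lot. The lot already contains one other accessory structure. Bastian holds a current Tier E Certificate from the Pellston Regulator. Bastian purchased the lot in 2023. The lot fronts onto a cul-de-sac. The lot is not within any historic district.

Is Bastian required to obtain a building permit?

Exception (a): the setback is at least 3 m on every side — every condition holds. Considering the limiting provisions: (c) is engaged (a current Tier E Certificate is held), but is overridden by (d): (d) operates against (c): a home-based business operates on the lot. So (a) applies.
Exception (b) does not apply: the lot already has another accessory structure.

No — exception (a) applies; Bastian does not need a building permit.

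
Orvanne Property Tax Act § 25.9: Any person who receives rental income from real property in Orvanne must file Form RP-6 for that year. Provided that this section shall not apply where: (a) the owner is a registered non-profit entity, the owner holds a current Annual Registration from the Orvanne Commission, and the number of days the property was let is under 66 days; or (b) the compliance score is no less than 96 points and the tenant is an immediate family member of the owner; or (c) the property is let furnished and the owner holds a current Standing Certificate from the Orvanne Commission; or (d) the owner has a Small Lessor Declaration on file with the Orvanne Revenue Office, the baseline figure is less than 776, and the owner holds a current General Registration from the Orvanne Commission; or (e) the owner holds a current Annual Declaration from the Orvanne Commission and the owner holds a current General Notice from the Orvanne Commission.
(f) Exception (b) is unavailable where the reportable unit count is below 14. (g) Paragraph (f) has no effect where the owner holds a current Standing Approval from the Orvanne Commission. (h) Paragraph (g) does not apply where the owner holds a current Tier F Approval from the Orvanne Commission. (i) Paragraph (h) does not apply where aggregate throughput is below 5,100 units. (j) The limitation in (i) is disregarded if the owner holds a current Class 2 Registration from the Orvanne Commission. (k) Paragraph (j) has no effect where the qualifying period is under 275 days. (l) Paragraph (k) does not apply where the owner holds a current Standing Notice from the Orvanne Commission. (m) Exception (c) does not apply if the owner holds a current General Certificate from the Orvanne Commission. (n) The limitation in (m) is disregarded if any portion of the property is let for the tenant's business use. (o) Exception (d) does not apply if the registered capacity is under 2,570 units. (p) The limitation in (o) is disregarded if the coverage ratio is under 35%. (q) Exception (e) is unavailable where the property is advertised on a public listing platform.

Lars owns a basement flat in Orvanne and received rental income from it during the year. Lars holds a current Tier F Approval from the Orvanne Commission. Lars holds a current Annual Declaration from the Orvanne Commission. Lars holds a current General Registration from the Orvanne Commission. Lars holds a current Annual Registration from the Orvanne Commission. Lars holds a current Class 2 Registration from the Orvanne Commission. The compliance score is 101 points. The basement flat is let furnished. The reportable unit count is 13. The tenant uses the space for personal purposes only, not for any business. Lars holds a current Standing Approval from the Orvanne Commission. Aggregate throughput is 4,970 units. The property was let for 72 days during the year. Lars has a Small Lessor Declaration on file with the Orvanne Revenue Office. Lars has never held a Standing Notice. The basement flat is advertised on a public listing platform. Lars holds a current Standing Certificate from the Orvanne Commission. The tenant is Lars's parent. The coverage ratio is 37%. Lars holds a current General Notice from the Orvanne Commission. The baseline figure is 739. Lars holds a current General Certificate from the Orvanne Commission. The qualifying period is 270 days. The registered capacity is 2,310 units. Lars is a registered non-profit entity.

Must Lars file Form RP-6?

Exception (a) does not apply: the number of days the property was let is 72 days, not under 66 days.
Exception (b): the compliance score is 101 points, meeting the 96 points threshold; the tenant is an immediate family member — every condition holds. Under paragraphs (f)–(l): (f) would limit (b) — the reportable unit count is 13, below the 14 limit — but (g) sets (f) aside: (g) is triggered — a current Standing Approval is held. (h) applies (a current Tier F Approval is held), but is set aside by (i): (i) is triggered — aggregate throughput is 4,970 units, below the 5,100 units limit. (j) is triggered (a current Class 2 Registration is held), but is set aside by (k): (k) operates against (j): the qualifying period is 270 days, under the 275 days limit. (l) is not triggered (the Standing Notice is not current), so (k) stands. (b) remains available.
Exception (c): the property is let furnished; a current Standing Certificate is held — every condition holds. But: (m) applies — a current General Certificate is held. (n), which would lift (m), does not operate here — the space is used for personal purposes only. So (c) is unavailable.
Exception (d)'s conditions are all satisfied: a Small Lessor Declaration is on file; the baseline figure is 739, less than the 776 limit; a current General Registration is held. Turning to paragraphs (o)–(p): (o) is triggered — the registered capacity is 2,310 units, under the 2,570 units limit. (p) is not engaged (the coverage ratio is 37%, not under 35%), so (o) stands. So (d) is unavailable.
Exception (e)'s conditions are all satisfied: a current Annual Declaration is held; a current General Notice is held. But: (q) operates against (e): the property is publicly advertised. So (e) is unavailable.

No — exception (b) applies; Lars is not required to file Form RP-6.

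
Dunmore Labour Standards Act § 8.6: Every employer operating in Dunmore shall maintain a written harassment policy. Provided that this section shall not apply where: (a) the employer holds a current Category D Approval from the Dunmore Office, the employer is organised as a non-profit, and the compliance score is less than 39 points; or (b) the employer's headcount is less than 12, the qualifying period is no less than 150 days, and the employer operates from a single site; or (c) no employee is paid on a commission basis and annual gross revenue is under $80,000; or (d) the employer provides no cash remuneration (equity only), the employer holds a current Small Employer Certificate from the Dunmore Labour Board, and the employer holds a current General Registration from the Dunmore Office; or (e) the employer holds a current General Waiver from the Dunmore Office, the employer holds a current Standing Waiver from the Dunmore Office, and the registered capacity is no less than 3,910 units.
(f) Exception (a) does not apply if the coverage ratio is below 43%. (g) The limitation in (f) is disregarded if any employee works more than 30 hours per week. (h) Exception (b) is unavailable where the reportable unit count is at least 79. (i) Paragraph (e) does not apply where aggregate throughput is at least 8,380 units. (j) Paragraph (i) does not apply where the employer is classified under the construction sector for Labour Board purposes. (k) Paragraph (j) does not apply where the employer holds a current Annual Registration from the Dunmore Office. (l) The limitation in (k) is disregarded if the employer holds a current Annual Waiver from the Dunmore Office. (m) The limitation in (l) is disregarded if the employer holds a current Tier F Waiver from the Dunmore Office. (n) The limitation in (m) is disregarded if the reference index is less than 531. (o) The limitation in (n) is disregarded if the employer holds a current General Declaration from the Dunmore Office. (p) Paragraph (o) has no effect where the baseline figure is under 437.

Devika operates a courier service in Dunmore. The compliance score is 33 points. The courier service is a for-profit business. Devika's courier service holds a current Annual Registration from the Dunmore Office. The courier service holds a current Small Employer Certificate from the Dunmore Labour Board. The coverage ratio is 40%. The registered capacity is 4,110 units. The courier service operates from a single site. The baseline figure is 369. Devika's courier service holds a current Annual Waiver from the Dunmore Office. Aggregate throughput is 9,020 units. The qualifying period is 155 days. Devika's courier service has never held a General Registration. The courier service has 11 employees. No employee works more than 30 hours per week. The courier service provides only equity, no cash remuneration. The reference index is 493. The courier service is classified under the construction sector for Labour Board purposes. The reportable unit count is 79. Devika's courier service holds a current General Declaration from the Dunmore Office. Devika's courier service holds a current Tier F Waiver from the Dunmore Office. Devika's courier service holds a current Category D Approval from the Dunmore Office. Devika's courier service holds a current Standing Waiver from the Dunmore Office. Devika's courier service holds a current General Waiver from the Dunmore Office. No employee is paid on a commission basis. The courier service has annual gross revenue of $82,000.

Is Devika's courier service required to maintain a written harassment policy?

No — exception (e) applies; Devika's courier service is not required to maintain a written harassment policy.

Exception (a) fails — the employer is for-profit.
Exception (b) is satisfied on its face — the employer's headcount is 11, less than the 12 limit; the qualifying period is 155 days, meeting the 150 days threshold; the employer operates from a single site. But applying paragraph (h): (h) operates against (b): the reportable unit count is 79, meeting the 79 threshold. Exception (b) does not apply.
Exception (c) requires that annual gross revenue is under $80,000; but annual gross revenue is $82,000, not under $80,000, so (c) is unavailable.
Exception (d) requires that the employer holds a current General Registration from the Dunmore Office; but no current General Registration is held, so (d) is unavailable.
Exception (e) is satisfied on its face — a current General Waiver is held; a current Standing Waiver is held; the registered capacity is 4,110 units, meeting the 3,910 units threshold. Considering the limiting provisions: (i) would limit (e) — aggregate throughput is 9,020 units, meeting the 8,380 units threshold — but (j) sets (i) aside: (j) is engaged — the courier service is classified under the construction sector. (k) would limit (j) — a current Annual Registration is held — but (l) sets (k) aside: (l) applies — a current Annual Waiver is held. (m) applies (a current Tier F Waiver is held), but is overridden by (n): (n) is engaged — the reference index is 493, less than the 531 limit. (o) is triggered (a current General Declaration is held), but is set aside by (p): (p) is triggered — the baseline figure is 369, under the 437 limit. Exception (e) stands.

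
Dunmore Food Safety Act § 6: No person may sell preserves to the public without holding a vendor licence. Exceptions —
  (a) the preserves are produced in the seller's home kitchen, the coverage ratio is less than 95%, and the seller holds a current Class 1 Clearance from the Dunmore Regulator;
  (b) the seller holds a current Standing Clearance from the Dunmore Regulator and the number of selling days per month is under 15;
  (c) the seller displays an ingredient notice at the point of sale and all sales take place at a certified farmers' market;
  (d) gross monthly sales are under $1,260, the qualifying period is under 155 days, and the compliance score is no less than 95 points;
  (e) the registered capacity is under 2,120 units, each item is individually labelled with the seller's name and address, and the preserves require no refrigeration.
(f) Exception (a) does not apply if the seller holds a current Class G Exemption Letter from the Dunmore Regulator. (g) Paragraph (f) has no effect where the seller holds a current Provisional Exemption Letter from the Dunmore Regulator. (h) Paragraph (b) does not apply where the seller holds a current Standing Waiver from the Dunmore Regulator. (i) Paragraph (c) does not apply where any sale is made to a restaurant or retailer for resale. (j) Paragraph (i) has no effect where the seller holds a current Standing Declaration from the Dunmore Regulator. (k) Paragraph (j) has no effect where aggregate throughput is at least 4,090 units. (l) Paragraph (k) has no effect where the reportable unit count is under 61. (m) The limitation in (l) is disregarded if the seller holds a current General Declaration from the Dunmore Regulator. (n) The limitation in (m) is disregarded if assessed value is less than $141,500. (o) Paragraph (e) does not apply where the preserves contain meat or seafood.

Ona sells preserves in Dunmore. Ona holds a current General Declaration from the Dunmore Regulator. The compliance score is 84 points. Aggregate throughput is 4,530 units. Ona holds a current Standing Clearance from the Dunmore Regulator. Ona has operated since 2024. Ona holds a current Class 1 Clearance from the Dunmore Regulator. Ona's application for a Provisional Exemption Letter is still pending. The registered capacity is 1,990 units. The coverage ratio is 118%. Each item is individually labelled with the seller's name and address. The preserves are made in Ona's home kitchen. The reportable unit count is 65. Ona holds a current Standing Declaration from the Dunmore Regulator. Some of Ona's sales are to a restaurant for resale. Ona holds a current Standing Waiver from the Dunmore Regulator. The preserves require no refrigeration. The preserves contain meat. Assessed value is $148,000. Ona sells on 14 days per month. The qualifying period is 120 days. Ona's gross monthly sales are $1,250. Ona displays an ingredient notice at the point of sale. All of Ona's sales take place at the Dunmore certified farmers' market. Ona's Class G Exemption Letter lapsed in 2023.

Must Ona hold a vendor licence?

Yes — Ona must hold a vendor licence.

Exception (a) fails — the coverage ratio is 118%, not less than 95%.
Exception (b)'s conditions are all satisfied: a current Standing Clearance is held; the number of selling days per month is 14, under the 15 limit. But: (h) applies — a current Standing Waiver is held. Exception (b) does not apply.
Exception (c) is satisfied on its face — an ingredient notice is displayed; all sales are at a certified farmers' market. However, paragraphs (i)–(n) must be considered: (i) is engaged — some sales are to a restaurant for resale. (j) would limit (i) — a current Standing Declaration is held — but (k) sets (j) aside: (k) is triggered — aggregate throughput is 4,530 units, meeting the 4,090 units threshold. (l) is not engaged (the reportable unit count is 65, not under 61), so (k) stands. (c) is therefore removed.
Exception (d) requires that the compliance score is no less than 95 points; but the compliance score is 84 points, short of 95 points, so (d) is unavailable.
Exception (e) is satisfied on its face — the registered capacity is 1,990 units, under the 2,120 units limit; items are individually labelled; the preserves are shelf-stable. Turning to paragraph (o): (o) is triggered — the preserves contain meat. (e) is therefore removed.
No exception displaces § 6.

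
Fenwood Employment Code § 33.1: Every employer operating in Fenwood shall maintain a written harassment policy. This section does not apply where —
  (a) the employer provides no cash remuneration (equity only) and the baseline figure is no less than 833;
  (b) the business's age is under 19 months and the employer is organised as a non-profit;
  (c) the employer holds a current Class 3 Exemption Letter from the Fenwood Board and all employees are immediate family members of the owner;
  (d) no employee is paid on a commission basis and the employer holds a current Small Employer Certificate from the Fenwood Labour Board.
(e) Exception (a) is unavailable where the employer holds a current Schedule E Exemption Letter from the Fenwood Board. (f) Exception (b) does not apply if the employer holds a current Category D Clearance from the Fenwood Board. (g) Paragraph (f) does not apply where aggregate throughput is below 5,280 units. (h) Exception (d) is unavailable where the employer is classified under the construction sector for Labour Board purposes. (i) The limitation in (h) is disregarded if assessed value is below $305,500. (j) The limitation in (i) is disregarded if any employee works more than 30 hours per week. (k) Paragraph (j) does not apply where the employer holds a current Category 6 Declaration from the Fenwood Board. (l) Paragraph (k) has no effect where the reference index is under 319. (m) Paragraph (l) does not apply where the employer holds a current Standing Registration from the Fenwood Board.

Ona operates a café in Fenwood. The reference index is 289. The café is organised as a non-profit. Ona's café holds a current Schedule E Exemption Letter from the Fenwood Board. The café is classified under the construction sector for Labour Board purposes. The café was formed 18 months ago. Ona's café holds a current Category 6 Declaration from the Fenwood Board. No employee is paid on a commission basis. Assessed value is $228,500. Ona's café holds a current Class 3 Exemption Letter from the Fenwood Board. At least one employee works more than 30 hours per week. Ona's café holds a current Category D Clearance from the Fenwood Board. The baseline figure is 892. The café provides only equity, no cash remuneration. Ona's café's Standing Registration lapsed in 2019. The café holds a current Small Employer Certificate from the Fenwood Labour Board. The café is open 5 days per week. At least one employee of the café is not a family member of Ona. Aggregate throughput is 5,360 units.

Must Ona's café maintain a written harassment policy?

Yes — Ona's café must maintain a written harassment policy.

Exception (a): remuneration is equity-only; the baseline figure is 892, meeting the 833 threshold — every condition holds. But: (e) is triggered — a current Schedule E Exemption Letter is held. So (a) is unavailable.
Exception (b): the business's age is 18 months, under the 19 months limit; the employer is a non-profit — every condition holds. But applying paragraphs (f)–(g): (f) operates — a current Category D Clearance is held. (g) is not engaged (aggregate throughput is 5,360 units, not below 5,280 units), so (f) stands. (b) is therefore removed.
Exception (c) requires that all employees are immediate family members of the owner; but at least one employee is not a family member, so (c) is unavailable.
Exception (d) is satisfied on its face — no employee is paid on commission; a current Small Employer Certificate is held. However, paragraphs (h)–(m) must be considered: (h) is triggered — the café is classified under the construction sector. (i) would limit (h) — assessed value is $228,500, below the $305,500 limit — but (j) sets (i) aside: (j) is engaged — at least one employee exceeds 30 hours/week. (k) is engaged (a current Category 6 Declaration is held), but yields to (l): (l) is engaged — the reference index is 289, under the 319 limit. (m) is inapplicable (no current Standing Registration is held), so (l) stands. So (d) is unavailable.
No exception applies. The general rule governs.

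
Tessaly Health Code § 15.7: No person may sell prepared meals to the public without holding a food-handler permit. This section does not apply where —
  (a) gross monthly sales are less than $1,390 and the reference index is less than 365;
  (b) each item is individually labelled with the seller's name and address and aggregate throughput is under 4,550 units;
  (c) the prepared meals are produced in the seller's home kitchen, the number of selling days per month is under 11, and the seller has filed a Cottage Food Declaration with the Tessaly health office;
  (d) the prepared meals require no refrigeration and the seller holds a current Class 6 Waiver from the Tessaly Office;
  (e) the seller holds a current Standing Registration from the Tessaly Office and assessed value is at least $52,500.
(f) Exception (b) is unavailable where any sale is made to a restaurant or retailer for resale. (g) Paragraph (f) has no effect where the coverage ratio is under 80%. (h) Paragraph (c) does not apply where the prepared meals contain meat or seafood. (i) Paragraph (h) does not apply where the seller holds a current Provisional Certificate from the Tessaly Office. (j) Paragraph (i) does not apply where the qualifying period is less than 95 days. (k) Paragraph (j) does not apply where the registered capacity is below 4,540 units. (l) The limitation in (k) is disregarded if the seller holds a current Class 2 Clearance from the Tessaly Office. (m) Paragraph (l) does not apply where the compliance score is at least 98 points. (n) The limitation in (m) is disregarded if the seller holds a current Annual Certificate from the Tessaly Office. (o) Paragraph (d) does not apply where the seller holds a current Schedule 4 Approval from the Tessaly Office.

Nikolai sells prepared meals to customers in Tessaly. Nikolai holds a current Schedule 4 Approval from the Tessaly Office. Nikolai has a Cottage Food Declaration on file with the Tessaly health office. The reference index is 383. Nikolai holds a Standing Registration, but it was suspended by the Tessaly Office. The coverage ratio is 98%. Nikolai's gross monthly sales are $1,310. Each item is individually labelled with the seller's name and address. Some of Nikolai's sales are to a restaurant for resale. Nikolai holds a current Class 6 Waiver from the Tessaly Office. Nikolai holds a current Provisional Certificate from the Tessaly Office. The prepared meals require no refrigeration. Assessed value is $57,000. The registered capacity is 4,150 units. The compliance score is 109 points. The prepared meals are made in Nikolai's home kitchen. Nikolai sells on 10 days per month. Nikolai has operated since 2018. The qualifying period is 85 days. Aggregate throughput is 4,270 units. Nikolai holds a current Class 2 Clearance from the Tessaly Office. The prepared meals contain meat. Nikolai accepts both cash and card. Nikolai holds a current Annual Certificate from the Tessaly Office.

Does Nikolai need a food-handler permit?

Yes — Nikolai must hold a food-handler permit.

Exception (a) requires that the reference index is less than 365; but the reference index is 383, not less than 365, so (a) is unavailable.
Exception (b) is satisfied on its face — items are individually labelled; aggregate throughput is 4,270 units, under the 4,550 units limit. Turning to paragraphs (f)–(g): (f) operates — some sales are to a restaurant for resale. (g) does not operate here (the coverage ratio is 98%, not under 80%), so (f) stands. (b) is therefore removed.
Exception (c) is satisfied on its face — the prepared meals are home-kitchen produced; the number of selling days per month is 10, under the 11 limit; a Cottage Food Declaration is on file. However, paragraphs (h)–(n) must be considered: (h) operates — the prepared meals contain meat. (i) would limit (h) — a current Provisional Certificate is held — but (j) sets (i) aside: (j) operates against (i): the qualifying period is 85 days, less than the 95 days limit. (k) is engaged (the registered capacity is 4,150 units, below the 4,540 units limit), but yields to (l): (l) operates — a current Class 2 Clearance is held. (m) applies (the compliance score is 109 points, meeting the 98 points threshold), but is overridden by (n): (n) operates against (m): a current Annual Certificate is held. So (c) is unavailable.
Exception (d) is satisfied on its face — the prepared meals are shelf-stable; a current Class 6 Waiver is held. However, paragraph (o) must be considered: (o) operates against (d): a current Schedule 4 Approval is held. (d) is therefore removed.
Exception (e) requires that the seller holds a current Standing Registration from the Tessaly Office; but the Standing Registration is not current, so (e) is unavailable.
No exception is made out. Nikolai falls within the general rule.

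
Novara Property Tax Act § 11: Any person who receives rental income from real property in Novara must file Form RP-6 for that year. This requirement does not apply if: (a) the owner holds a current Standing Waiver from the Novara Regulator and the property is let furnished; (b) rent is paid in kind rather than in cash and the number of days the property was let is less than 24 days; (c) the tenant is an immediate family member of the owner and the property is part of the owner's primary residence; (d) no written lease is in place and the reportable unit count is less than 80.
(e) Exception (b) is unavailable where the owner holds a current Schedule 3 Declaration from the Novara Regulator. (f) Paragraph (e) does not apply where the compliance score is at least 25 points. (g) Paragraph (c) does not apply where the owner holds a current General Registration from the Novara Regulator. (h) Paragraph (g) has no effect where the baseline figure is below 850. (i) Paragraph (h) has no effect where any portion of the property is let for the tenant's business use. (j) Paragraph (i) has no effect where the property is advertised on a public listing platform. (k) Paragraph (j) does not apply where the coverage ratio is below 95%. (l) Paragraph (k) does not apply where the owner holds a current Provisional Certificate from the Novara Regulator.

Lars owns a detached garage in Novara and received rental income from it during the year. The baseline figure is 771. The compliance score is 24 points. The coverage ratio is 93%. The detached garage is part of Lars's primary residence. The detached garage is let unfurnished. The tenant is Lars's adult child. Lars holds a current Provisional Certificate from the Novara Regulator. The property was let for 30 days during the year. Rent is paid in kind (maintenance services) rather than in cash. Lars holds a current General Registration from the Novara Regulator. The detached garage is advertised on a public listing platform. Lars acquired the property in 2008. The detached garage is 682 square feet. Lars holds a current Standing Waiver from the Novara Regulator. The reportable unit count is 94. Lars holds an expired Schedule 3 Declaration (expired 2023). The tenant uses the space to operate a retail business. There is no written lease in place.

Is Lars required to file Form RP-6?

No — exception (c) applies; Lars is not required to file Form RP-6.

Exception (a) requires that the property is let furnished; but the property is let unfurnished, so (a) is unavailable.
Exception (b) does not apply: the number of days the property was let is 30 days, not less than 24 days.
All of (c)'s requirements are met (the tenant is an immediate family member; the detached garage is part of the primary residence). As to paragraphs (g)–(l): (g) would limit (c) — a current General Registration is held — but (h) sets (g) aside: (h) operates — the baseline figure is 771, below the 850 limit. (i) applies (the space is let for business use), but is displaced by (j): (j) operates against (i): the property is publicly advertised. (k) would limit (j) — the coverage ratio is 93%, below the 95% limit — but (l) sets (k) aside: (l) applies — a current Provisional Certificate is held. Exception (c) stands.
Exception (d) does not apply: the reportable unit count is 94, not less than 80.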